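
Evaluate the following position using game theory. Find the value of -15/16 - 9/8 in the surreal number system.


x = -15/16, y = 9/8
Converting to common denominator: 16
x = -15/16, y = 18/16
x - y = -15/16 - 9/8 = -33/16

-33/16


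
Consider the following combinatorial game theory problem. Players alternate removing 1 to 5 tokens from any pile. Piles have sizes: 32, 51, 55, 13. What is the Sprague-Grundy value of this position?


Subtraction set: {1, 2, 3, 4, 5}
For this subtraction set, G(n) = n mod 6 (period = max + 1 = 6).
Pile 1 (size 32): G(32) = 32 mod 6 = 2
Pile 2 (size 51): G(51) = 51 mod 6 = 3
Pile 3 (size 55): G(55) = 55 mod 6 = 1
Pile 4 (size 13): G(13) = 13 mod 6 = 1
Total Grundy value = XOR of all: 2 XOR 3 XOR 1 XOR 1 = 1

1


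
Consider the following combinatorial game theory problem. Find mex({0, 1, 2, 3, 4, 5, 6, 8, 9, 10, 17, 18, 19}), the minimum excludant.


Set = {0, 1, 2, 3, 4, 5, 6, 8, 9, 10, 17, 18, 19}
0 is in the set.
1 is in the set.
2 is in the set.
3 is in the set.
4 is in the set.
5 is in the set.
6 is in the set.
7 is NOT in the set. This is the mex.
mex = 7

7


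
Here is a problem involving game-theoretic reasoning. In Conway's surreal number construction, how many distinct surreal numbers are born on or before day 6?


Day 0: {|} = 0 is born. Count = 1.
Day n: the number of surreal numbers born by day n is 2^(n+1) - 1.
By day 0: 2^1 - 1 = 1
By day 1: 2^2 - 1 = 3
By day 2: 2^3 - 1 = 7
By day 3: 2^4 - 1 = 15
By day 4: 2^5 - 1 = 31
By day 5: 2^6 - 1 = 63
By day 6: 2^7 - 1 = 127
By day 6: 127 surreal numbers.

127


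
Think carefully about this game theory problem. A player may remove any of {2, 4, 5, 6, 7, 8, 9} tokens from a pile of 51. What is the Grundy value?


The subtraction set is S = {2, 4, 5, 6, 7, 8, 9}.
G(k) = mex{ G(k - s) : s in S, s <= k }. We compute iteratively: G(0) = 0.
G(1) = mex({}) = 0
G(2) = mex({0}) = 1
G(3) = mex({0}) = 1
G(4) = mex({0, 1}) = 2
G(5) = mex({0, 1}) = 2
G(6) = mex({0, 1, 2}) = 3
G(7) = mex({0, 1, 2}) = 3
G(8) = mex({0, 1, 2, 3}) = 4
G(9) = mex({0, 1, 2, 3}) = 4
G(10) = mex({0, 1, 2, 3, 4}) = 5
G(11) = mex({1, 2, 3, 4}) = 0
G(12) = mex({1, 2, 3, 4, 5}) = 0
G(13) = mex({0, 2, 3, 4}) = 1
G(14) = mex({0, 2, 3, 4, 5}) = 1
G(15) = mex({0, 1, 3, 4, 5}) = 2
G(16) = mex({0, 1, 3, 4, 5}) = 2
G(17) = mex({0, 1, 2, 4, 5}) = 3
G(18) = mex({0, 1, 2, 4, 5}) = 3
G(19) = mex({0, 1, 2, 3, 5}) = 4
Observe that G(11)..G(19) = 0, 0, 1, 1, 2, 2, 3, 3, 4 repeats G(0)..G(8) = 0, 0, 1, 1, 2, 2, 3, 3, 4.
For k >= max(S) = 9, G(k) is determined by the previous 9 values G(k-9)..G(k-1); a window of 9 consecutive values has recurred shifted by 11, so by induction G(k + 11) = G(k) for all k >= 0: the sequence is periodic from the start with period 11.
One period: G(0..10) = 0, 0, 1, 1, 2, 2, 3, 3, 4, 4, 5.
51 mod 11 = 7, so G(51) = G(7) = 3.

3


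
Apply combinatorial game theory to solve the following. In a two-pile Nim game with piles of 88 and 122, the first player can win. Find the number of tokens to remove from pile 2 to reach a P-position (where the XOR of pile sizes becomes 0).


Piles: 88 and 122
Current XOR: 88 XOR 122 = 34 (non-zero, so this is an N-position).
To make the XOR zero, we need to find a move that balances the piles.
For pile 2 (size 122): target = 122 XOR 34 = 88
We reduce pile 2 from 122 to 88.
Tokens removed: 122 - 88 = 34
Verification: 88 XOR 88 = 0

34


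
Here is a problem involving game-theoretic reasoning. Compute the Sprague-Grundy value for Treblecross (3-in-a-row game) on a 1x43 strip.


Treblecross: place X on empty cells; 3-in-a-row wins.
Playing within two cells of an existing X lets the opponent win at once, so sensible play treats the cells i-2..i+2 around each X as dead. The player left with no safe cell loses, so this is a normal-play take-away game on strips of safe cells.
Placing X at cell i (0-indexed) of a strip of k safe cells leaves independent strips of sizes max(0, i-2) and max(0, k-i-3). Hence G(k) = mex{ G(max(0,i-2)) XOR G(max(0,k-i-3)) : 0 <= i < k }, with G(0) = 0.
G(1): splits (0,0):0^0=0 -> mex({0}) = 1
G(2): splits (0,0):0^0=0 -> mex({0}) = 1
G(3): splits (0,0):0^0=0 -> mex({0}) = 1
G(4): splits (0,1):0^1=1 (0,0):0^0=0 -> mex({0, 1}) = 2
G(5): splits (0,2):0^1=1 (0,1):0^1=1 (0,0):0^0=0 -> mex({0, 1}) = 2
G(6) = mex({1}) = 0
G(7) = mex({0, 1, 2}) = 3
G(8) = mex({0, 1, 2}) = 3
G(9) = mex({0, 2}) = 1
G(10) = mex({0, 2, 3}) = 1
G(11) = mex({0, 3}) = 1
G(12) = mex({1, 3}) = 0
G(13) = mex({0, 1, 2, 3}) = 4
G(14) = mex({0, 1, 2}) = 3
G(15) = mex({0, 1, 2}) = 3
G(16) = mex({0, 1, 2, 4}) = 3
G(17) = mex({0, 1, 3, 4}) = 2
G(18) = mex({0, 1, 3, 4}) = 2
G(19) = mex({0, 1, 3, 5}) = 2
G(20) = mex({0, 1, 2, 3, 5}) = 4
G(21) = mex({0, 1, 2, 3, 5}) = 4
G(22) = mex({1, 2, 6}) = 0
G(23) = mex({0, 1, 2, 3, 4, 6}) = 5
G(24) = mex({0, 1, 2, 3, 4}) = 5
G(25) = mex({0, 1, 3, 4, 7}) = 2
G(26) = mex({0, 1, 3, 4, 5, 7}) = 2
G(27) = mex({0, 1, 3, 5}) = 2
G(28) = mex({0, 1, 2, 5}) = 3
G(29) = mex({0, 1, 2, 4, 5, 6}) = 3
G(30) = mex({1, 2, 4, 6}) = 0
G(31) = mex({0, 1, 2, 3, 4, 6}) = 5
G(32) = mex({1, 2, 3, 4, 7}) = 0
G(33) = mex({0, 3, 7}) = 1
G(34) = mex({0, 2, 3, 5, 7}) = 1
G(35) = mex({0, 2, 3, 5, 6}) = 1
G(36) = mex({0, 1, 2, 5, 6}) = 3
G(37) = mex({0, 1, 2, 4, 5, 6}) = 3
G(38) = mex({0, 1, 2, 4}) = 3
G(39) = mex({0, 1, 2, 3, 4, 7}) = 5
G(40) = mex({0, 1, 2, 3, 4, 5, 7}) = 6
G(41) = mex({0, 1, 2, 3, 5, 7}) = 4
G(42) = mex({0, 1, 2, 3, 5, 6, 7}) = 4
G(43) = mex({0, 2, 3, 5, 6}) = 1
Therefore G(43) = 1.

1


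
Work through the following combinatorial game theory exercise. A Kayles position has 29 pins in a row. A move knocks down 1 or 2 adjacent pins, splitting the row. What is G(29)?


Kayles: a move removes 1 or 2 adjacent pins from a contiguous row.
Removing pins from a row of k leaves two independent rows (a, b) with a + b = k - 1 (one pin) or a + b = k - 2 (two pins); an end removal gives a = 0.
By Sprague-Grundy, G(k) = mex{ G(a) XOR G(b) } over all these splits. G(0) = 0.
G(1): splits (0,0):0^0=0 -> mex({0}) = 1
G(2): splits (0,1):0^1=1 (0,0):0^0=0 -> mex({0, 1}) = 2
G(3): splits (0,2):0^2=2 (1,1):1^1=0 (0,1):0^1=1 -> mex({0, 1, 2}) = 3
G(4): splits (0,3):0^3=3 (1,2):1^2=3 (0,2):0^2=2 (1,1):1^1=0 -> mex({0, 2, 3}) = 1
G(5): splits (0,4):0^1=1 (1,3):1^3=2 (2,2):2^2=0 (0,3):0^3=3 (1,2):1^2=3 -> mex({0, 1, 2, 3}) = 4
G(6) = mex({0, 1, 2, 4}) = 3
G(7) = mex({0, 1, 3, 4, 5}) = 2
G(8) = mex({0, 2, 3, 5, 6}) = 1
G(9) = mex({0, 1, 2, 3, 6, 7}) = 4
G(10) = mex({0, 1, 3, 4, 5, 7}) = 2
G(11) = mex({0, 1, 2, 3, 4, 5}) = 6
G(12) = mex({0, 1, 2, 3, 5, 6, 7}) = 4
G(13) = mex({0, 2, 3, 4, 6, 7}) = 1
G(14) = mex({0, 1, 4, 5, 6, 7}) = 2
G(15) = mex({0, 1, 2, 3, 4, 5, 6}) = 7
G(16) = mex({0, 2, 3, 5, 6, 7}) = 1
G(17) = mex({0, 1, 2, 3, 5, 6, 7}) = 4
G(18) = mex({0, 1, 2, 4, 5, 6}) = 3
G(19) = mex({0, 1, 3, 4, 5, 7}) = 2
G(20) = mex({0, 2, 3, 4, 5, 6, 7}) = 1
G(21) = mex({0, 1, 2, 3, 5, 6, 7}) = 4
G(22) = mex({0, 1, 2, 3, 4, 5, 7}) = 6
G(23) = mex({0, 1, 2, 3, 4, 5, 6}) = 7
G(24) = mex({0, 1, 2, 3, 5, 6, 7}) = 4
G(25) = mex({0, 2, 3, 4, 6, 7}) = 1
G(26) = mex({0, 1, 3, 4, 5, 6, 7}) = 2
G(27) = mex({0, 1, 2, 3, 4, 5, 6, 7}) = 8
G(28) = mex({0, 1, 2, 3, 4, 6, 7, 8}) = 5
G(29) = mex({0, 1, 2, 3, 5, 6, 7, 8, 9}) = 4
Therefore G(29) = 4.

4


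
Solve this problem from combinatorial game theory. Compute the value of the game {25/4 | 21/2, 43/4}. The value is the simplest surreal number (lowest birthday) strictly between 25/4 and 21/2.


Left options: {25/4}, max = 25/4
Right options: {21/2, 43/4}, min = 21/2
All options are numbers and max(Left) < min(Right), so by the simplicity theorem the value is the simplest (earliest-born) number strictly between 25/4 and 21/2.
Integers 7 through 10 all lie strictly between 25/4 and 21/2.
Among integers, the simplest (lowest birthday = smallest |n|; 0 is born on day 0, +-n on day n) is 7.
No non-integer in the interval can be simpler: if x is a non-integer in the interval, then floor(x) or ceil(x) also lies in the interval (the interval contains an integer), and both are proper prefixes of x's sign expansion, i.e. born earlier. So the game value is 7.
Game value = 7

7


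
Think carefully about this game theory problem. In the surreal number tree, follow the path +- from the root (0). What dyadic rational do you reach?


Sign expansion: +-
Rule: track bounds (lo, hi), initially (-inf, +inf). On '+', the current value becomes lo and we move to the simplest number in (value, hi): value + 1 if hi = +inf, otherwise the midpoint (value + hi)/2. On '-', the current value becomes hi and we move to value - 1 if lo = -inf, otherwise the midpoint (lo + value)/2.
Start at 0.
Step 1: sign = +, move right. Bounds: (0, +inf). Value = 1
Step 2: sign = -, move left. Bounds: (0, 1). Value = 1/2
The surreal number with sign expansion +- is 1/2.

1/2


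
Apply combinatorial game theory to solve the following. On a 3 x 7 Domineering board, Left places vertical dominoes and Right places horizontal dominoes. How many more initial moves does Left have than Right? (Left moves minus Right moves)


Board is 3 x 7 (rows x cols).
Left (vertical) placements: (rows-1) * cols = 2 * 7 = 14
Right (horizontal) placements: rows * (cols-1) = 3 * 6 = 18
Advantage = Left - Right = 14 - 18 = -4

-4


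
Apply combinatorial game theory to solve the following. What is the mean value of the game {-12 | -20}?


Game = {-12 | -20}, a switch {a | b} with numbers a > b.
Its thermograph has left wall a - t and right wall b + t, which meet at t = (a - b)/2, where both equal (a + b)/2. So the mast (mean value) is at (a + b)/2.
Mean = (-12 + (-20))/2 = -32/2 = -16

-16


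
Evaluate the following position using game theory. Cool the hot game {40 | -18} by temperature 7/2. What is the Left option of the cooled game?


Original game: {40 | -18} (a switch {a | b} with a > b).
Cooling by t (for t below the temperature (a - b)/2 = 29) taxes each move by t: {a | b} cooled by t is {a - t | b + t}.
Cooling amount: t = 7/2
Cooled Left option: 40 - 7/2 = 73/2
Cooled Right option: -18 + 7/2 = -29/2
Cooled game: {73/2 | -29/2}
Left option = 73/2

73/2


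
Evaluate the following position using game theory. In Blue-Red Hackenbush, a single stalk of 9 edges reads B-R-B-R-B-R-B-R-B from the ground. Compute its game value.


Edges (from ground): B-R-B-R-B-R-B-R-B
By Berlekamp's sign-expansion rule, a Blue-Red Hackenbush stalk has the value of the surreal number whose sign sequence is the edge sequence with B -> + and R -> -.
Sign sequence: +-+-+-+-+
Trace the sign expansion in the surreal number tree, starting from 0:
Edge 1: B (sign +) -> bounds (0, +inf), value = 1
Edge 2: R (sign -) -> bounds (0, 1), value = 1/2
Edge 3: B (sign +) -> bounds (1/2, 1), value = 3/4
Edge 4: R (sign -) -> bounds (1/2, 3/4), value = 5/8
Edge 5: B (sign +) -> bounds (5/8, 3/4), value = 11/16
Edge 6: R (sign -) -> bounds (5/8, 11/16), value = 21/32
Edge 7: B (sign +) -> bounds (21/32, 11/16), value = 43/64
Edge 8: R (sign -) -> bounds (21/32, 43/64), value = 85/128
Edge 9: B (sign +) -> bounds (85/128, 43/64), value = 171/256
Game value = 171/256

171/256


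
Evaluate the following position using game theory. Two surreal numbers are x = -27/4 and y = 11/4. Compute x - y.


x = -27/4, y = 11/4
Converting to common denominator: 4
x = -27/4, y = 11/4
x - y = -27/4 - 11/4 = -19/2

-19/2


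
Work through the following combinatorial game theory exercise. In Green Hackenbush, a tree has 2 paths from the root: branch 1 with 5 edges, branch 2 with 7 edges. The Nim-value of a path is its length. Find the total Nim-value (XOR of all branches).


The tree has 2 branches from the ground vertex.
In Green Hackenbush, the Nim-value of a simple path of length k is k.
Branch 1: length 5, Nim-value = 5
Branch 2: length 7, Nim-value = 7
Total Nim-value = XOR of all branch values:
0 XOR 5 = 5
5 XOR 7 = 2
Nim-value of the tree = 2

2


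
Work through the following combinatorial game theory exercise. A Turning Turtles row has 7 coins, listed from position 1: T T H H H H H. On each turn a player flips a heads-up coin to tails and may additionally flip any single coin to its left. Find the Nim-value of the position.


Coins: T T H H H H H
Key fact: a single head at position k behaves exactly like a Nim heap of size k (turning it to T and optionally flipping a coin at j < k corresponds to moving the heap from k to j, or to 0), and heads combine as a disjunctive sum (two heads at the same place would cancel, matching j XOR j = 0). So the Nim-value is the XOR of the 1-indexed positions of the heads.
Face-up positions (1-indexed): [3, 4, 5, 6, 7]
XOR 0 with 3: 0 XOR 3 = 3
XOR 3 with 4: 3 XOR 4 = 7
XOR 7 with 5: 7 XOR 5 = 2
XOR 2 with 6: 2 XOR 6 = 4
XOR 4 with 7: 4 XOR 7 = 3
Nim-value = 3

3


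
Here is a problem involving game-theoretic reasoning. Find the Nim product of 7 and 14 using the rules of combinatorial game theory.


Nim multiplication is bilinear over XOR: (u XOR v) * w = (u*w) XOR (v*w).
So we split each operand into its bit components and XOR the pairwise Nim products.
7 = 1 + 2 + 4 (as XOR of powers of 2).
14 = 2 + 4 + 8 (as XOR of powers of 2).
Using the standard Nim-product table on single bits:
  2*2 = 3,   2*4 = 8,   2*8 = 12,
  4*4 = 6,   4*8 = 11,  8*8 = 13,
and  1*x = x (identity), k*l = l*k (commutative).
Pairwise Nim products:
  1 * 2 = 2
  1 * 4 = 4
  1 * 8 = 8
  2 * 2 = 3
  2 * 4 = 8
  2 * 8 = 12
  4 * 2 = 8
  4 * 4 = 6
  4 * 8 = 11
XOR them: 2 XOR 4 XOR 8 XOR 3 XOR 8 XOR 12 XOR 8 XOR 6 XOR 11 = 12.
Result: 7 * 14 = 12 (in Nim).

12


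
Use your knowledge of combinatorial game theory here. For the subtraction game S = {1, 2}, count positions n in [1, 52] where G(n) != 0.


Subtraction set S = {1, 2}, so G(n) = n mod 3.
G(n) = 0 when n is a multiple of 3.
Multiples of 3 in [1, 52]: 17
N-positions (nonzero Grundy) = 52 - 17 = 35

35


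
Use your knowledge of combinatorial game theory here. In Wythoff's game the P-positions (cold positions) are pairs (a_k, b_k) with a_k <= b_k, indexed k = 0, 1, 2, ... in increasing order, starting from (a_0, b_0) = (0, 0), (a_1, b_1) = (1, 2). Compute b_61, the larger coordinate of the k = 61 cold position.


By Wythoff's theorem, a_k = floor(k * phi) and b_k = floor(k * phi^2) = a_k + k, where phi = (1 + sqrt(5))/2 is the golden ratio.
phi = (1 + sqrt(5))/2 = 1.618034
phi^2 = phi + 1 = 2.618034
k = 61
k * phi^2 = 61 * 2.618034 = 159.700073
b_61 = floor(k * phi^2) = 159 (check: a_61 + k = 98 + 61 = 159)

159


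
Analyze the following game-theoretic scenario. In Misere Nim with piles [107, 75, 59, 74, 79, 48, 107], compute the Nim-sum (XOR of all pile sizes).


We need the XOR (exclusive or) of all pile sizes.
After XOR-ing pile 1 (size 107): 0 XOR 107 = 107
After XOR-ing pile 2 (size 75): 107 XOR 75 = 32
After XOR-ing pile 3 (size 59): 32 XOR 59 = 27
After XOR-ing pile 4 (size 74): 27 XOR 74 = 81
After XOR-ing pile 5 (size 79): 81 XOR 79 = 30
After XOR-ing pile 6 (size 48): 30 XOR 48 = 46
After XOR-ing pile 7 (size 107): 46 XOR 107 = 69
The Nim-value of this position is 69.

69


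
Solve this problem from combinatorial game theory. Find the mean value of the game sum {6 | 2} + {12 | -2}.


G1 = {6 | 2}, G2 = {12 | -2}
Each is a switch {a | b} with numbers a > b; its mean value is (a + b)/2, and mean value is additive over game sums: m(G1 + G2) = m(G1) + m(G2).
Mean of G1 = (6 + (2))/2 = 8/2 = 4
Mean of G2 = (12 + (-2))/2 = 10/2 = 5
Mean of G1 + G2 = 4 + 5 = 9

9


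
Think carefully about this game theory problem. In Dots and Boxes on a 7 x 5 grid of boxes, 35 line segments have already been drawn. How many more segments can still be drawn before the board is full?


Grid: 7 x 5 boxes, i.e. 8 rows and 6 columns of dots.
Horizontal edges: (rows + 1) * cols = 8 * 5 = 40
Vertical edges: rows * (cols + 1) = 7 * 6 = 42
Total edges: 40 + 42 = 82
Edges drawn: 35
Remaining: 82 - 35 = 47

47


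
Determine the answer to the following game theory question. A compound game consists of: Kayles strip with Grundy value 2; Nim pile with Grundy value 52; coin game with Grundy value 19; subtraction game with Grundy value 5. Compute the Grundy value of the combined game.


By the Sprague-Grundy theorem, the Grundy value of a sum of games is the XOR of individual Grundy values.
Kayles strip: Grundy value = 2. Running XOR: 0 XOR 2 = 2
Nim pile: Grundy value = 52. Running XOR: 2 XOR 52 = 54
coin game: Grundy value = 19. Running XOR: 54 XOR 19 = 37
subtraction game: Grundy value = 5. Running XOR: 37 XOR 5 = 32
The combined Grundy value is 32.

32


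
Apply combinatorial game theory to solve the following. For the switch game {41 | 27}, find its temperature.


The game is {41 | 27}, a switch {a | b} with numbers a > b.
Cooling {a | b} by t gives {a - t | b + t}, which stops being hot when a - t = b + t, i.e. at t = (a - b)/2. So the temperature of a switch is (a - b)/2.
Temperature = (Left option - Right option) / 2
= (41 - (27)) / 2
= 14 / 2
= 7

7


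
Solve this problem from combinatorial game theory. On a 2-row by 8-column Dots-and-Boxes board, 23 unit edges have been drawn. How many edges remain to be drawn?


Grid: 2 x 8 boxes, i.e. 3 rows and 9 columns of dots.
Horizontal edges: (rows + 1) * cols = 3 * 8 = 24
Vertical edges: rows * (cols + 1) = 2 * 9 = 18
Total edges: 24 + 18 = 42
Edges drawn: 23
Remaining: 42 - 23 = 19

19


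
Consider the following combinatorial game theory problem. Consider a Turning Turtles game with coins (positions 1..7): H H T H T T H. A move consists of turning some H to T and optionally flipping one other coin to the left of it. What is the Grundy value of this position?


Coins: H H T H T T H
Key fact: a single head at position k behaves exactly like a Nim heap of size k (turning it to T and optionally flipping a coin at j < k corresponds to moving the heap from k to j, or to 0), and heads combine as a disjunctive sum (two heads at the same place would cancel, matching j XOR j = 0). So the Nim-value is the XOR of the 1-indexed positions of the heads.
Face-up positions (1-indexed): [1, 2, 4, 7]
XOR 0 with 1: 0 XOR 1 = 1
XOR 1 with 2: 1 XOR 2 = 3
XOR 3 with 4: 3 XOR 4 = 7
XOR 7 with 7: 7 XOR 7 = 0
Nim-value = 0

0


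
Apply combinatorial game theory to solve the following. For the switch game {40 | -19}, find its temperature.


The game is {40 | -19}, a switch {a | b} with numbers a > b.
Cooling {a | b} by t gives {a - t | b + t}, which stops being hot when a - t = b + t, i.e. at t = (a - b)/2. So the temperature of a switch is (a - b)/2.
Temperature = (Left option - Right option) / 2
= (40 - (-19)) / 2
= 59 / 2
= 59/2

59/2


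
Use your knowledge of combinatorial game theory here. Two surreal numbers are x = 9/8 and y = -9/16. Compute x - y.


x = 9/8, y = -9/16
Converting to common denominator: 16
x = 18/16, y = -9/16
x - y = 9/8 - -9/16 = 27/16

27/16


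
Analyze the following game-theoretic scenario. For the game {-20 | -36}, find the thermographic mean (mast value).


Game = {-20 | -36}, a switch {a | b} with numbers a > b.
Its thermograph has left wall a - t and right wall b + t, which meet at t = (a - b)/2, where both equal (a + b)/2. So the mast (mean value) is at (a + b)/2.
Mean = (-20 + (-36))/2 = -56/2 = -28

-28


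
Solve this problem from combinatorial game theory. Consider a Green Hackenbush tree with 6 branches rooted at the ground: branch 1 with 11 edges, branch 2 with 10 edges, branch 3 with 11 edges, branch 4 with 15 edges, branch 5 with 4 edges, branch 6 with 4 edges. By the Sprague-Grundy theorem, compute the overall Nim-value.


The tree has 6 branches from the ground vertex.
In Green Hackenbush, the Nim-value of a simple path of length k is k.
Branch 1: length 11, Nim-value = 11
Branch 2: length 10, Nim-value = 10
Branch 3: length 11, Nim-value = 11
Branch 4: length 15, Nim-value = 15
Branch 5: length 4, Nim-value = 4
Branch 6: length 4, Nim-value = 4
Total Nim-value = XOR of all branch values:
0 XOR 11 = 11
11 XOR 10 = 1
1 XOR 11 = 10
10 XOR 15 = 5
5 XOR 4 = 1
1 XOR 4 = 5
Nim-value of the tree = 5

5


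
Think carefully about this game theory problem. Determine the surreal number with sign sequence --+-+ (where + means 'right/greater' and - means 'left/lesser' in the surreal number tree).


Sign expansion: --+-+
Rule: track bounds (lo, hi), initially (-inf, +inf). On '+', the current value becomes lo and we move to the simplest number in (value, hi): value + 1 if hi = +inf, otherwise the midpoint (value + hi)/2. On '-', the current value becomes hi and we move to value - 1 if lo = -inf, otherwise the midpoint (lo + value)/2.
Start at 0.
Step 1: sign = -, move left. Bounds: (-inf, 0). Value = -1
Step 2: sign = -, move left. Bounds: (-inf, -1). Value = -2
Step 3: sign = +, move right. Bounds: (-2, -1). Value = -3/2
Step 4: sign = -, move left. Bounds: (-2, -3/2). Value = -7/4
Step 5: sign = +, move right. Bounds: (-7/4, -3/2). Value = -13/8
The surreal number with sign expansion --+-+ is -13/8.

-13/8


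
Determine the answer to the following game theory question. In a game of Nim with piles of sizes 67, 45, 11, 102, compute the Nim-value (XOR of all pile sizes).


We need the XOR (exclusive or) of all pile sizes.
After XOR-ing pile 1 (size 67): 0 XOR 67 = 67
After XOR-ing pile 2 (size 45): 67 XOR 45 = 110
After XOR-ing pile 3 (size 11): 110 XOR 11 = 101
After XOR-ing pile 4 (size 102): 101 XOR 102 = 3
The Nim-value of this position is 3.

3


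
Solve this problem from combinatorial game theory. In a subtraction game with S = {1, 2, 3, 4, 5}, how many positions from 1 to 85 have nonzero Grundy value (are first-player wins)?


Subtraction set S = {1, 2, 3, 4, 5}, so G(n) = n mod 6.
G(n) = 0 when n is a multiple of 6.
Multiples of 6 in [1, 85]: 14
N-positions (nonzero Grundy) = 85 - 14 = 71

71


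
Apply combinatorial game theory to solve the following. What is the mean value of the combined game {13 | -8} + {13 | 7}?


G1 = {13 | -8}, G2 = {13 | 7}
Each is a switch {a | b} with numbers a > b; its mean value is (a + b)/2, and mean value is additive over game sums: m(G1 + G2) = m(G1) + m(G2).
Mean of G1 = (13 + (-8))/2 = 5/2 = 5/2
Mean of G2 = (13 + (7))/2 = 20/2 = 10
Mean of G1 + G2 = 5/2 + 10 = 25/2

25/2


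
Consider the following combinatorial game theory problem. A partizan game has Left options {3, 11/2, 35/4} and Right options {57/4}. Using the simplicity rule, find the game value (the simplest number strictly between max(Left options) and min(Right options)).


Left options: {3, 11/2, 35/4}, max = 35/4
Right options: {57/4}, min = 57/4
All options are numbers and max(Left) < min(Right), so by the simplicity theorem the value is the simplest (earliest-born) number strictly between 35/4 and 57/4.
Integers 9 through 14 all lie strictly between 35/4 and 57/4.
Among integers, the simplest (lowest birthday = smallest |n|; 0 is born on day 0, +-n on day n) is 9.
No non-integer in the interval can be simpler: if x is a non-integer in the interval, then floor(x) or ceil(x) also lies in the interval (the interval contains an integer), and both are proper prefixes of x's sign expansion, i.e. born earlier. So the game value is 9.
Game value = 9

9


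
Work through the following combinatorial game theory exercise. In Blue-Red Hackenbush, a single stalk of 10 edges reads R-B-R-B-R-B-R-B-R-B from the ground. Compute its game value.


Edges (from ground): R-B-R-B-R-B-R-B-R-B
By Berlekamp's sign-expansion rule, a Blue-Red Hackenbush stalk has the value of the surreal number whose sign sequence is the edge sequence with B -> + and R -> -.
Sign sequence: -+-+-+-+-+
Trace the sign expansion in the surreal number tree, starting from 0:
Edge 1: R (sign -) -> bounds (-inf, 0), value = -1
Edge 2: B (sign +) -> bounds (-1, 0), value = -1/2
Edge 3: R (sign -) -> bounds (-1, -1/2), value = -3/4
Edge 4: B (sign +) -> bounds (-3/4, -1/2), value = -5/8
Edge 5: R (sign -) -> bounds (-3/4, -5/8), value = -11/16
Edge 6: B (sign +) -> bounds (-11/16, -5/8), value = -21/32
Edge 7: R (sign -) -> bounds (-11/16, -21/32), value = -43/64
Edge 8: B (sign +) -> bounds (-43/64, -21/32), value = -85/128
Edge 9: R (sign -) -> bounds (-43/64, -85/128), value = -171/256
Edge 10: B (sign +) -> bounds (-171/256, -85/128), value = -341/512
Game value = -341/512

-341/512


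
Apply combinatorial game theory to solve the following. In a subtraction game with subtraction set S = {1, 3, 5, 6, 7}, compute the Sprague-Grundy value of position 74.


The subtraction set is S = {1, 3, 5, 6, 7}.
G(k) = mex{ G(k - s) : s in S, s <= k }. We compute iteratively: G(0) = 0.
G(1) = mex({0}) = 1
G(2) = mex({1}) = 0
G(3) = mex({0}) = 1
G(4) = mex({1}) = 0
G(5) = mex({0}) = 1
G(6) = mex({0, 1}) = 2
G(7) = mex({0, 1, 2}) = 3
G(8) = mex({0, 1, 3}) = 2
G(9) = mex({0, 1, 2}) = 3
G(10) = mex({0, 1, 3}) = 2
G(11) = mex({0, 1, 2}) = 3
G(12) = mex({1, 2, 3}) = 0
G(13) = mex({0, 2, 3}) = 1
G(14) = mex({1, 2, 3}) = 0
G(15) = mex({0, 2, 3}) = 1
G(16) = mex({1, 2, 3}) = 0
G(17) = mex({0, 2, 3}) = 1
G(18) = mex({0, 1, 3}) = 2
Observe that G(12)..G(18) = 0, 1, 0, 1, 0, 1, 2 repeats G(0)..G(6) = 0, 1, 0, 1, 0, 1, 2.
For k >= max(S) = 7, G(k) is determined by the previous 7 values G(k-7)..G(k-1); a window of 7 consecutive values has recurred shifted by 12, so by induction G(k + 12) = G(k) for all k >= 0: the sequence is periodic from the start with period 12.
One period: G(0..11) = 0, 1, 0, 1, 0, 1, 2, 3, 2, 3, 2, 3.
74 mod 12 = 2, so G(74) = G(2) = 0.

0


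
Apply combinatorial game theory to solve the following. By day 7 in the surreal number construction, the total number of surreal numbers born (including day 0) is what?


Day 0: {|} = 0 is born. Count = 1.
Day n: the number of surreal numbers born by day n is 2^(n+1) - 1.
By day 0: 2^1 - 1 = 1
By day 1: 2^2 - 1 = 3
By day 2: 2^3 - 1 = 7
By day 3: 2^4 - 1 = 15
By day 4: 2^5 - 1 = 31
By day 5: 2^6 - 1 = 63
By day 6: 2^7 - 1 = 127
By day 7: 2^8 - 1 = 255
By day 7: 255 surreal numbers.

255


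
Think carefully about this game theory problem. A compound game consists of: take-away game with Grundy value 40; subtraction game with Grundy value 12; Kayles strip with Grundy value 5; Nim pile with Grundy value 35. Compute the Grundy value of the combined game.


By the Sprague-Grundy theorem, the Grundy value of a sum of games is the XOR of individual Grundy values.
take-away game: Grundy value = 40. Running XOR: 0 XOR 40 = 40
subtraction game: Grundy value = 12. Running XOR: 40 XOR 12 = 36
Kayles strip: Grundy value = 5. Running XOR: 36 XOR 5 = 33
Nim pile: Grundy value = 35. Running XOR: 33 XOR 35 = 2
The combined Grundy value is 2.

2


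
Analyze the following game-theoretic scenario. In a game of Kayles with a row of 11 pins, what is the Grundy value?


Kayles: a move removes 1 or 2 adjacent pins from a contiguous row.
Removing pins from a row of k leaves two independent rows (a, b) with a + b = k - 1 (one pin) or a + b = k - 2 (two pins); an end removal gives a = 0.
By Sprague-Grundy, G(k) = mex{ G(a) XOR G(b) } over all these splits. G(0) = 0.
G(1): splits (0,0):0^0=0 -> mex({0}) = 1
G(2): splits (0,1):0^1=1 (0,0):0^0=0 -> mex({0, 1}) = 2
G(3): splits (0,2):0^2=2 (1,1):1^1=0 (0,1):0^1=1 -> mex({0, 1, 2}) = 3
G(4): splits (0,3):0^3=3 (1,2):1^2=3 (0,2):0^2=2 (1,1):1^1=0 -> mex({0, 2, 3}) = 1
G(5): splits (0,4):0^1=1 (1,3):1^3=2 (2,2):2^2=0 (0,3):0^3=3 (1,2):1^2=3 -> mex({0, 1, 2, 3}) = 4
G(6) = mex({0, 1, 2, 4}) = 3
G(7) = mex({0, 1, 3, 4, 5}) = 2
G(8) = mex({0, 2, 3, 5, 6}) = 1
G(9) = mex({0, 1, 2, 3, 6, 7}) = 4
G(10) = mex({0, 1, 3, 4, 5, 7}) = 2
G(11) = mex({0, 1, 2, 3, 4, 5}) = 6
Therefore G(11) = 6.

6


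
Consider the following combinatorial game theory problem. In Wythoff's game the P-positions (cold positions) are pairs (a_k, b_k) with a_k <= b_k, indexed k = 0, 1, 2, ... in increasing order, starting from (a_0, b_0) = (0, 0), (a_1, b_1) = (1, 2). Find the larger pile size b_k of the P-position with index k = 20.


By Wythoff's theorem, a_k = floor(k * phi) and b_k = floor(k * phi^2) = a_k + k, where phi = (1 + sqrt(5))/2 is the golden ratio.
phi = (1 + sqrt(5))/2 = 1.618034
phi^2 = phi + 1 = 2.618034
k = 20
k * phi^2 = 20 * 2.618034 = 52.360680
b_20 = floor(k * phi^2) = 52 (check: a_20 + k = 32 + 20 = 52)

52


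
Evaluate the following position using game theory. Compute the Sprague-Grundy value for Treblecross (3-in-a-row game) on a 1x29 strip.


Treblecross: place X on empty cells; 3-in-a-row wins.
Playing within two cells of an existing X lets the opponent win at once, so sensible play treats the cells i-2..i+2 around each X as dead. The player left with no safe cell loses, so this is a normal-play take-away game on strips of safe cells.
Placing X at cell i (0-indexed) of a strip of k safe cells leaves independent strips of sizes max(0, i-2) and max(0, k-i-3). Hence G(k) = mex{ G(max(0,i-2)) XOR G(max(0,k-i-3)) : 0 <= i < k }, with G(0) = 0.
G(1): splits (0,0):0^0=0 -> mex({0}) = 1
G(2): splits (0,0):0^0=0 -> mex({0}) = 1
G(3): splits (0,0):0^0=0 -> mex({0}) = 1
G(4): splits (0,1):0^1=1 (0,0):0^0=0 -> mex({0, 1}) = 2
G(5): splits (0,2):0^1=1 (0,1):0^1=1 (0,0):0^0=0 -> mex({0, 1}) = 2
G(6) = mex({1}) = 0
G(7) = mex({0, 1, 2}) = 3
G(8) = mex({0, 1, 2}) = 3
G(9) = mex({0, 2}) = 1
G(10) = mex({0, 2, 3}) = 1
G(11) = mex({0, 3}) = 1
G(12) = mex({1, 3}) = 0
G(13) = mex({0, 1, 2, 3}) = 4
G(14) = mex({0, 1, 2}) = 3
G(15) = mex({0, 1, 2}) = 3
G(16) = mex({0, 1, 2, 4}) = 3
G(17) = mex({0, 1, 3, 4}) = 2
G(18) = mex({0, 1, 3, 4}) = 2
G(19) = mex({0, 1, 3, 5}) = 2
G(20) = mex({0, 1, 2, 3, 5}) = 4
G(21) = mex({0, 1, 2, 3, 5}) = 4
G(22) = mex({1, 2, 6}) = 0
G(23) = mex({0, 1, 2, 3, 4, 6}) = 5
G(24) = mex({0, 1, 2, 3, 4}) = 5
G(25) = mex({0, 1, 3, 4, 7}) = 2
G(26) = mex({0, 1, 3, 4, 5, 7}) = 2
G(27) = mex({0, 1, 3, 5}) = 2
G(28) = mex({0, 1, 2, 5}) = 3
G(29) = mex({0, 1, 2, 4, 5, 6}) = 3
Therefore G(29) = 3.

3


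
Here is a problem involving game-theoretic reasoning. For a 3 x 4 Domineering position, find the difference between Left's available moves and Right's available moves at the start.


Board is 3 x 4 (rows x cols).
Left (vertical) placements: (rows-1) * cols = 2 * 4 = 8
Right (horizontal) placements: rows * (cols-1) = 3 * 3 = 9
Advantage = Left - Right = 8 - 9 = -1

-1


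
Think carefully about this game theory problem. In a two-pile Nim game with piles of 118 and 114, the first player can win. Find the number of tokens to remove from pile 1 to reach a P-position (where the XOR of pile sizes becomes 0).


Piles: 118 and 114
Current XOR: 118 XOR 114 = 4 (non-zero, so this is an N-position).
To make the XOR zero, we need to find a move that balances the piles.
For pile 1 (size 118): target = 118 XOR 4 = 114
We reduce pile 1 from 118 to 114.
Tokens removed: 118 - 114 = 4
Verification: 114 XOR 114 = 0

4


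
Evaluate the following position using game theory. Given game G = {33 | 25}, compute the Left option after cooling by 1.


Original game: {33 | 25} (a switch {a | b} with a > b).
Cooling by t (for t below the temperature (a - b)/2 = 4) taxes each move by t: {a | b} cooled by t is {a - t | b + t}.
Cooling amount: t = 1
Cooled Left option: 33 - 1 = 32
Cooled Right option: 25 + 1 = 26
Cooled game: {32 | 26}
Left option = 32

32


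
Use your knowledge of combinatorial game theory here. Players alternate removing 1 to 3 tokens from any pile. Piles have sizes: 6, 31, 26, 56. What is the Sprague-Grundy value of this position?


Subtraction set: {1, 2, 3}
For this subtraction set, G(n) = n mod 4 (period = max + 1 = 4).
Pile 1 (size 6): G(6) = 6 mod 4 = 2
Pile 2 (size 31): G(31) = 31 mod 4 = 3
Pile 3 (size 26): G(26) = 26 mod 4 = 2
Pile 4 (size 56): G(56) = 56 mod 4 = 0
Total Grundy value = XOR of all: 2 XOR 3 XOR 2 XOR 0 = 3

3


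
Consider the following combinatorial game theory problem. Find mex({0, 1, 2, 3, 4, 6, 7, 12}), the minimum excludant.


Set = {0, 1, 2, 3, 4, 6, 7, 12}
0 is in the set.
1 is in the set.
2 is in the set.
3 is in the set.
4 is in the set.
5 is NOT in the set. This is the mex.
mex = 5

5


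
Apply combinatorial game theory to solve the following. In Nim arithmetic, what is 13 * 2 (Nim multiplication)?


Nim multiplication is bilinear over XOR: (u XOR v) * w = (u*w) XOR (v*w).
So we split each operand into its bit components and XOR the pairwise Nim products.
13 = 1 + 4 + 8 (as XOR of powers of 2).
2 = 2 (as XOR of powers of 2).
Using the standard Nim-product table on single bits:
  2*2 = 3,   2*4 = 8,   2*8 = 12,
  4*4 = 6,   4*8 = 11,  8*8 = 13,
and  1*x = x (identity), k*l = l*k (commutative).
Pairwise Nim products:
  1 * 2 = 2
  4 * 2 = 8
  8 * 2 = 12
XOR them: 2 XOR 8 XOR 12 = 6.
Result: 13 * 2 = 6 (in Nim).

6


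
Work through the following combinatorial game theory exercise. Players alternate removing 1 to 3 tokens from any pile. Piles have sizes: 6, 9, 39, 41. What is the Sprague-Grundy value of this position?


Subtraction set: {1, 2, 3}
For this subtraction set, G(n) = n mod 4 (period = max + 1 = 4).
Pile 1 (size 6): G(6) = 6 mod 4 = 2
Pile 2 (size 9): G(9) = 9 mod 4 = 1
Pile 3 (size 39): G(39) = 39 mod 4 = 3
Pile 4 (size 41): G(41) = 41 mod 4 = 1
Total Grundy value = XOR of all: 2 XOR 1 XOR 3 XOR 1 = 1

1


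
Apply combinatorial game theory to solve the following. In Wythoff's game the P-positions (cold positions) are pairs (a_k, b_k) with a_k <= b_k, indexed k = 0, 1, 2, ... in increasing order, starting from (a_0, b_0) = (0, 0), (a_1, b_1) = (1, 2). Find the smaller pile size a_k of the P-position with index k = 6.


By Wythoff's theorem, a_k = floor(k * phi) and b_k = floor(k * phi^2) = a_k + k, where phi = (1 + sqrt(5))/2 is the golden ratio.
phi = (1 + sqrt(5))/2 = 1.618034
k = 6
k * phi = 6 * 1.618034 = 9.708204
a_6 = floor(k * phi) = 9

9


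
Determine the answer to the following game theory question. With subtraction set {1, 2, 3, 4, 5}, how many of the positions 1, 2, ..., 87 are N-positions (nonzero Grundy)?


Subtraction set S = {1, 2, 3, 4, 5}, so G(n) = n mod 6.
G(n) = 0 when n is a multiple of 6.
Multiples of 6 in [1, 87]: 14
N-positions (nonzero Grundy) = 87 - 14 = 73

73


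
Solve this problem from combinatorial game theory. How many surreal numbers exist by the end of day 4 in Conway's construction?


Day 0: {|} = 0 is born. Count = 1.
Day n: the number of surreal numbers born by day n is 2^(n+1) - 1.
By day 0: 2^1 - 1 = 1
By day 1: 2^2 - 1 = 3
By day 2: 2^3 - 1 = 7
By day 3: 2^4 - 1 = 15
By day 4: 2^5 - 1 = 31
By day 4: 31 surreal numbers.

31


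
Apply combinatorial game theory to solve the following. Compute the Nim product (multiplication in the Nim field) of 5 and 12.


Nim multiplication is bilinear over XOR: (u XOR v) * w = (u*w) XOR (v*w).
So we split each operand into its bit components and XOR the pairwise Nim products.
5 = 1 + 4 (as XOR of powers of 2).
12 = 4 + 8 (as XOR of powers of 2).
Using the standard Nim-product table on single bits:
  2*2 = 3,   2*4 = 8,   2*8 = 12,
  4*4 = 6,   4*8 = 11,  8*8 = 13,
and  1*x = x (identity), k*l = l*k (commutative).
Pairwise Nim products:
  1 * 4 = 4
  1 * 8 = 8
  4 * 4 = 6
  4 * 8 = 11
XOR them: 4 XOR 8 XOR 6 XOR 11 = 1.
Result: 5 * 12 = 1 (in Nim).

1


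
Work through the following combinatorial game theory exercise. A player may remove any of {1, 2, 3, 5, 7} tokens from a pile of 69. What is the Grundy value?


The subtraction set is S = {1, 2, 3, 5, 7}.
G(k) = mex{ G(k - s) : s in S, s <= k }. We compute iteratively: G(0) = 0.
G(1) = mex({0}) = 1
G(2) = mex({0, 1}) = 2
G(3) = mex({0, 1, 2}) = 3
G(4) = mex({1, 2, 3}) = 0
G(5) = mex({0, 2, 3}) = 1
G(6) = mex({0, 1, 3}) = 2
G(7) = mex({0, 1, 2}) = 3
G(8) = mex({1, 2, 3}) = 0
G(9) = mex({0, 2, 3}) = 1
G(10) = mex({0, 1, 3}) = 2
Observe that G(4)..G(10) = 0, 1, 2, 3, 0, 1, 2 repeats G(0)..G(6) = 0, 1, 2, 3, 0, 1, 2.
For k >= max(S) = 7, G(k) is determined by the previous 7 values G(k-7)..G(k-1); a window of 7 consecutive values has recurred shifted by 4, so by induction G(k + 4) = G(k) for all k >= 0: the sequence is periodic from the start with period 4.
One period: G(0..3) = 0, 1, 2, 3.
69 mod 4 = 1, so G(69) = G(1) = 1.

1


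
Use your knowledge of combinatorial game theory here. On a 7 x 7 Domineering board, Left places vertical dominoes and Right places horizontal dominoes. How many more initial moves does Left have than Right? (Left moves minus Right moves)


Board is 7 x 7 (rows x cols).
Left (vertical) placements: (rows-1) * cols = 6 * 7 = 42
Right (horizontal) placements: rows * (cols-1) = 7 * 6 = 42
Advantage = Left - Right = 42 - 42 = 0

0


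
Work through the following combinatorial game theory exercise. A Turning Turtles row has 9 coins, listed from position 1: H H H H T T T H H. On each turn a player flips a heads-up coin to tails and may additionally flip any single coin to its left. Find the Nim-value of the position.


Coins: H H H H T T T H H
Key fact: a single head at position k behaves exactly like a Nim heap of size k (turning it to T and optionally flipping a coin at j < k corresponds to moving the heap from k to j, or to 0), and heads combine as a disjunctive sum (two heads at the same place would cancel, matching j XOR j = 0). So the Nim-value is the XOR of the 1-indexed positions of the heads.
Face-up positions (1-indexed): [1, 2, 3, 4, 8, 9]
XOR 0 with 1: 0 XOR 1 = 1
XOR 1 with 2: 1 XOR 2 = 3
XOR 3 with 3: 3 XOR 3 = 0
XOR 0 with 4: 0 XOR 4 = 4
XOR 4 with 8: 4 XOR 8 = 12
XOR 12 with 9: 12 XOR 9 = 5
Nim-value = 5

5


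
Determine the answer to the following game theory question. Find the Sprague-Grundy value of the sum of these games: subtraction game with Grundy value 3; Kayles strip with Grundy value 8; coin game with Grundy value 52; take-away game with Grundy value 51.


By the Sprague-Grundy theorem, the Grundy value of a sum of games is the XOR of individual Grundy values.
subtraction game: Grundy value = 3. Running XOR: 0 XOR 3 = 3
Kayles strip: Grundy value = 8. Running XOR: 3 XOR 8 = 11
coin game: Grundy value = 52. Running XOR: 11 XOR 52 = 63
take-away game: Grundy value = 51. Running XOR: 63 XOR 51 = 12
The combined Grundy value is 12.

12


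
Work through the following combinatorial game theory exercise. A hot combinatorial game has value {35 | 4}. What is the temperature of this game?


The game is {35 | 4}, a switch {a | b} with numbers a > b.
Cooling {a | b} by t gives {a - t | b + t}, which stops being hot when a - t = b + t, i.e. at t = (a - b)/2. So the temperature of a switch is (a - b)/2.
Temperature = (Left option - Right option) / 2
= (35 - (4)) / 2
= 31 / 2
= 31/2

31/2


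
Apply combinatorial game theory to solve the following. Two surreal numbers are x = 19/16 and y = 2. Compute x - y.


x = 19/16, y = 2
Converting to common denominator: 16
x = 19/16, y = 32/16
x - y = 19/16 - 2 = -13/16

-13/16


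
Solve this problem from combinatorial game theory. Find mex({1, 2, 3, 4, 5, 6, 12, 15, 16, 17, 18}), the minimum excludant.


Set = {1, 2, 3, 4, 5, 6, 12, 15, 16, 17, 18}
0 is NOT in the set. This is the mex.
mex = 0

0


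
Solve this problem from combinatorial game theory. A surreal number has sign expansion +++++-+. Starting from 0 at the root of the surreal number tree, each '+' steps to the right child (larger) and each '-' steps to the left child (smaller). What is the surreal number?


Sign expansion: +++++-+
Rule: track bounds (lo, hi), initially (-inf, +inf). On '+', the current value becomes lo and we move to the simplest number in (value, hi): value + 1 if hi = +inf, otherwise the midpoint (value + hi)/2. On '-', the current value becomes hi and we move to value - 1 if lo = -inf, otherwise the midpoint (lo + value)/2.
Start at 0.
Step 1: sign = +, move right. Bounds: (0, +inf). Value = 1
Step 2: sign = +, move right. Bounds: (1, +inf). Value = 2
Step 3: sign = +, move right. Bounds: (2, +inf). Value = 3
Step 4: sign = +, move right. Bounds: (3, +inf). Value = 4
Step 5: sign = +, move right. Bounds: (4, +inf). Value = 5
Step 6: sign = -, move left. Bounds: (4, 5). Value = 9/2
Step 7: sign = +, move right. Bounds: (9/2, 5). Value = 19/4
The surreal number with sign expansion +++++-+ is 19/4.

19/4


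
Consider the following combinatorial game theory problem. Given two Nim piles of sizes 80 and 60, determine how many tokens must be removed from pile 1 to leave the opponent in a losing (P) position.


Piles: 80 and 60
Current XOR: 80 XOR 60 = 108 (non-zero, so this is an N-position).
To make the XOR zero, we need to find a move that balances the piles.
For pile 1 (size 80): target = 80 XOR 108 = 60
We reduce pile 1 from 80 to 60.
Tokens removed: 80 - 60 = 20
Verification: 60 XOR 60 = 0

20
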